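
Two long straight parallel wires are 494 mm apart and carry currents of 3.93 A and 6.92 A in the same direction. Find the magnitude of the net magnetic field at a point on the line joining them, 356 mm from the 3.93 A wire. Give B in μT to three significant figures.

B ≈ 7.82 μT

Each long wire gives B = μ₀I/(2πd). Distances are d₁ = 0.356 m and d₂ = 0.138 m.
B₁ = 2.21×10⁻⁶ T, B₂ = 1.00×10⁻⁵ T.
Between parallel currents the two contributions point in opposite directions, so they subtract. B = |B₁ − B₂| = |2.21×10⁻⁶ − 1.00×10⁻⁵| = 7.82×10⁻⁶ T.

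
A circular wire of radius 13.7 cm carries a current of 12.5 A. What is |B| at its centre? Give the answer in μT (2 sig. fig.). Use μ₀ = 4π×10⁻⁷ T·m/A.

B ≈ 57 μT

At the centre of a circular loop the Biot–Savart law gives B = μ₀I/(2R).
B = (4π×10⁻⁷ × 12.5) / (2 × 0.137) = 5.73×10⁻⁵ T.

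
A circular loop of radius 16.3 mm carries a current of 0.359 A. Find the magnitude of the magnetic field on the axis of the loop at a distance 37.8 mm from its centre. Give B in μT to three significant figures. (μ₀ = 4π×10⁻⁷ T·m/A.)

On the axis of a circular loop, B = μ₀IR² / [2(R²+z²)^(3/2)].
R² + z² = (0.0163)² + (0.0378)² = 0.001695 m², and (R²+z²)^(3/2) = 6.98×10⁻⁵ m³.
B = (4π×10⁻⁷ × 0.359 × 0.0002657) / (2 × 6.98×10⁻⁵) = 8.59×10⁻⁷ T.

B ≈ 0.859 μT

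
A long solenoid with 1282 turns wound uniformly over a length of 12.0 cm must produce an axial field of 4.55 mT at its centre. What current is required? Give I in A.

Inside a long solenoid B = μ₀nI with n = 1.068×10⁴ m⁻¹, so I = B/(μ₀n).
I = 4.55×10⁻³ / (4π×10⁻⁷ × 1.068×10⁴) = 0.339 A.

I ≈ 0.339 A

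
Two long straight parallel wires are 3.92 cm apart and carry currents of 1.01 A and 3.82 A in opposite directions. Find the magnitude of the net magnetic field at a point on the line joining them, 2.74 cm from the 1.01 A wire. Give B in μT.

Each long wire gives B = μ₀I/(2πd). Distances are d₁ = 0.0274 m and d₂ = 0.0118 m.
B₁ = 7.37×10⁻⁶ T, B₂ = 6.47×10⁻⁵ T.
Between antiparallel currents both contributions point the same way, so they add. B = B₁ + B₂ = 7.37×10⁻⁶ + 6.47×10⁻⁵ = 7.21×10⁻⁵ T.

B ≈ 72.1 μT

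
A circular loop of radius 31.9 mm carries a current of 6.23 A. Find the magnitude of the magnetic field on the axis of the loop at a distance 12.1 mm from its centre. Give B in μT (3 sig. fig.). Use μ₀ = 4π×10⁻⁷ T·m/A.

B ≈ 100 μT

On the axis of a circular loop, B = μ₀IR² / [2(R²+z²)^(3/2)].
R² + z² = (0.0319)² + (0.0121)² = 0.001164 m², and (R²+z²)^(3/2) = 3.97×10⁻⁵ m³.
B = (4π×10⁻⁷ × 6.23 × 0.001018) / (2 × 3.97×10⁻⁵) = 1.00×10⁻⁴ T.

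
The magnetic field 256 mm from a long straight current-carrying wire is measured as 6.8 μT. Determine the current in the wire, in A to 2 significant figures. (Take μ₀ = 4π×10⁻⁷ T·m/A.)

I ≈ 8.7 A

For a long straight wire B = μ₀I/(2πd), so I = 2πdB/μ₀.
I = 2π × 0.256 × 6.80×10⁻⁶ / (4π×10⁻⁷) = 8.70 A.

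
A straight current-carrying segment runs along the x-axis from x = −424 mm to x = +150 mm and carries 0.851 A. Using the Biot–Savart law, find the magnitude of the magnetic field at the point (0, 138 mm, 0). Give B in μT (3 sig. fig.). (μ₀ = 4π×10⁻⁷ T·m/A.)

For a finite straight segment, B = (μ₀I/4πd)(sinθ₁ + sinθ₂), where θ₁, θ₂ are the angles from the perpendicular to each end.
The perpendicular distance is d = 0.138 m; the end-offsets along the wire are a = 0.424 m and b = 0.15 m.
sinθ₁ = 0.424/√(0.424²+0.138²) = 0.9509; sinθ₂ = 0.15/√(0.15²+0.138²) = 0.7359.
B = (4π×10⁻⁷ × 0.851) / (4π × 0.138) × (0.9509 + 0.7359) = 1.04×10⁻⁶ T.

B ≈ 1.04 μT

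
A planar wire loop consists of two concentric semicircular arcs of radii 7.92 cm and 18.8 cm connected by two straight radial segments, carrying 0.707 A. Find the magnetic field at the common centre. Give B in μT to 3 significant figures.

The radial connectors point toward the centre, so dl × r̂ = 0 and they contribute nothing.
Each semicircle gives μ₀I/(4R): inner arc 2.80×10⁻⁶ T, outer arc 1.18×10⁻⁶ T.
The two arcs carry current in opposite angular senses, so their fields oppose: B = |2.80×10⁻⁶ − 1.18×10⁻⁶| = 1.62×10⁻⁶ T.

B ≈ 1.62 μT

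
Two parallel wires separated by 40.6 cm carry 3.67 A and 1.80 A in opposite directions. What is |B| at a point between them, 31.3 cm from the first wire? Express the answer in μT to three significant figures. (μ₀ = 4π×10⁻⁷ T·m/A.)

B ≈ 6.22 μT

Each long wire gives B = μ₀I/(2πd). Distances are d₁ = 0.313 m and d₂ = 0.093 m.
B₁ = 2.35×10⁻⁶ T, B₂ = 3.87×10⁻⁶ T.
Between antiparallel currents both contributions point the same way, so they add. B = B₁ + B₂ = 2.35×10⁻⁶ + 3.87×10⁻⁶ = 6.22×10⁻⁶ T.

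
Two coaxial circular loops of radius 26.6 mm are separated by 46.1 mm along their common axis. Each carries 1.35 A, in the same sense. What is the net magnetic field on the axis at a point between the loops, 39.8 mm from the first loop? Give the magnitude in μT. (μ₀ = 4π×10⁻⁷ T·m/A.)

B ≈ 34.9 μT

Each loop contributes B = μ₀IR²/[2(R²+z²)^(3/2)] on the axis, with z measured from that loop.
Loop 1 (z = 0.0398 m): B₁ = 5.47×10⁻⁶ T. Loop 2 (z = 0.0063 m): B₂ = 2.94×10⁻⁵ T.
The fields add: B = B₁ + B₂ = 3.49×10⁻⁵ T.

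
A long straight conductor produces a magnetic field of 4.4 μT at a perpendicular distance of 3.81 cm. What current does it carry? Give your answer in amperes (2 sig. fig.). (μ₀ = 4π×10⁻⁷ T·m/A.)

For a long straight wire B = μ₀I/(2πd), so I = 2πdB/μ₀.
I = 2π × 0.0381 × 4.40×10⁻⁶ / (4π×10⁻⁷) = 0.838 A.

I ≈ 0.84 A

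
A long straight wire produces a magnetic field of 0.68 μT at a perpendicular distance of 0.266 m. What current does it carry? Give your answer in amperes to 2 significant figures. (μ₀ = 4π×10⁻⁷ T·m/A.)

For a long straight wire B = μ₀I/(2πd), so I = 2πdB/μ₀.
I = 2π × 0.266 × 6.80×10⁻⁷ / (4π×10⁻⁷) = 0.904 A.

I ≈ 0.90 A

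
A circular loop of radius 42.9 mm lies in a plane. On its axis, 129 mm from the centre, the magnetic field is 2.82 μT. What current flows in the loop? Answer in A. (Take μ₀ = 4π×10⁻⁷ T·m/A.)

I ≈ 6.13 A

On the axis of a loop, B = μ₀IR²/[2(R²+z²)^(3/2)], so I = 2B(R²+z²)^(3/2)/(μ₀R²).
R² + z² = 0.00184 + 0.01664 = 0.01848 m²; raised to 3/2 gives 2.51×10⁻³ m³.
I = 2 × 2.82×10⁻⁶ × 2.51×10⁻³ / (1.26×10⁻⁶ × 0.00184) = 6.13 A.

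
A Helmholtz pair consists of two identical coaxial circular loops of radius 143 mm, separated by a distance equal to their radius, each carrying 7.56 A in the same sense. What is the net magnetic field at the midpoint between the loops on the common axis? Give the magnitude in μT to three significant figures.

B ≈ 47.5 μT

Each loop contributes B = μ₀IR²/[2(R²+z²)^(3/2)] on the axis, with z measured from that loop.
Loop 1 (z = 0.0715 m): B₁ = 2.38×10⁻⁵ T. Loop 2 (z = 0.0715 m): B₂ = 2.38×10⁻⁵ T.
The fields add: B = B₁ + B₂ = 4.75×10⁻⁵ T.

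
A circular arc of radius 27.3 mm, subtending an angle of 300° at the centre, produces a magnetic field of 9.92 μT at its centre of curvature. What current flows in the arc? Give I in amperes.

I ≈ 0.517 A

For a circular arc, B = μ₀Iφ/(4πR) with φ in radians; here φ = 5.236 rad.
So I = 4πRB/(μ₀φ) = 4π × 0.0273 × 9.92×10⁻⁶ / (4π×10⁻⁷ × 5.236) = 0.517 A.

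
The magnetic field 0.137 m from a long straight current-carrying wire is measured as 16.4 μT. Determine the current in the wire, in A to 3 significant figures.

For a long straight wire B = μ₀I/(2πd), so I = 2πdB/μ₀.
I = 2π × 0.137 × 1.64×10⁻⁵ / (4π×10⁻⁷) = 11.2 A.

I ≈ 11.2 A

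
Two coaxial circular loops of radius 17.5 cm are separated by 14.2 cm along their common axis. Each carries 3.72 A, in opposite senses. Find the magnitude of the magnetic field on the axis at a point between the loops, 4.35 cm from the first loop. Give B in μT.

Each loop contributes B = μ₀IR²/[2(R²+z²)^(3/2)] on the axis, with z measured from that loop.
Loop 1 (z = 0.0435 m): B₁ = 1.22×10⁻⁵ T. Loop 2 (z = 0.0985 m): B₂ = 8.84×10⁻⁶ T.
The fields oppose: B = |B₁ − B₂| = 3.37×10⁻⁶ T.

B ≈ 3.37 μT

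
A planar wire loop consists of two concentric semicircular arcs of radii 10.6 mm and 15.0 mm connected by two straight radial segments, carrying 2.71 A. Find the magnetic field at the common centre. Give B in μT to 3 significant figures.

B ≈ 23.6 μT

The radial connectors point toward the centre, so dl × r̂ = 0 and they contribute nothing.
Each semicircle gives μ₀I/(4R): inner arc 8.03×10⁻⁵ T, outer arc 5.68×10⁻⁵ T.
The two arcs carry current in opposite angular senses, so their fields oppose: B = |8.03×10⁻⁵ − 5.68×10⁻⁵| = 2.36×10⁻⁵ T.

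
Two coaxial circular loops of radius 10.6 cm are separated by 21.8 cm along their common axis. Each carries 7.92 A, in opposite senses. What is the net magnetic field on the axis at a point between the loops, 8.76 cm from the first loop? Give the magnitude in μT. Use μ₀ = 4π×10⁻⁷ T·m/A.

B ≈ 9.72 μT

Each loop contributes B = μ₀IR²/[2(R²+z²)^(3/2)] on the axis, with z measured from that loop.
Loop 1 (z = 0.0876 m): B₁ = 2.15×10⁻⁵ T. Loop 2 (z = 0.1304 m): B₂ = 1.18×10⁻⁵ T.
The fields oppose: B = |B₁ − B₂| = 9.72×10⁻⁶ T.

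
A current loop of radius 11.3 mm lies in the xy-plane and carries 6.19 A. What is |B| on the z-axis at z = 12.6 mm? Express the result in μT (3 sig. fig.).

B ≈ 102 μT

On the axis of a circular loop, B = μ₀IR² / [2(R²+z²)^(3/2)].
R² + z² = (0.0113)² + (0.0126)² = 0.0002865 m², and (R²+z²)^(3/2) = 4.85×10⁻⁶ m³.
B = (4π×10⁻⁷ × 6.19 × 0.0001277) / (2 × 4.85×10⁻⁶) = 1.02×10⁻⁴ T.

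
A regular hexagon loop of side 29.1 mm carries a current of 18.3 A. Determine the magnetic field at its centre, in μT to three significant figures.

Each side is a finite straight segment at perpendicular distance d = a/(2 tan(π/6)) = 0.0252 m from the centre, with end-angles ±π/6.
One side contributes B₁ = (μ₀I/4πd)·2 sin(π/6) = 7.26×10⁻⁵ T.
All 6 sides add in the same direction: B = 6 × 7.26×10⁻⁵ = 4.36×10⁻⁴ T.

B ≈ 436 μT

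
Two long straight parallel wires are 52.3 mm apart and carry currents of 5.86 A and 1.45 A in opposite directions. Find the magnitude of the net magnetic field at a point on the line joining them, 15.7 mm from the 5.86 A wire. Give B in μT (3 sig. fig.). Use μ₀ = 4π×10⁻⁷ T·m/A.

Each long wire gives B = μ₀I/(2πd). Distances are d₁ = 0.0157 m and d₂ = 0.0366 m.
B₁ = 7.46×10⁻⁵ T, B₂ = 7.92×10⁻⁶ T.
Between antiparallel currents both contributions point the same way, so they add. B = B₁ + B₂ = 7.46×10⁻⁵ + 7.92×10⁻⁶ = 8.26×10⁻⁵ T.

B ≈ 82.6 μT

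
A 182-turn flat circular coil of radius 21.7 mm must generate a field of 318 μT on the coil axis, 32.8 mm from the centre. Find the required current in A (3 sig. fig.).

For an N-turn coil, B = Nμ₀IR²/[2(R²+z²)^(3/2)] with R = 0.0217 m, z = 0.0328 m, so I = 2B(R²+z²)^(3/2)/(Nμ₀R²) = 2 × 3.18×10⁻⁴ × 6.08×10⁻⁵ / (182 × 4π×10⁻⁷ × 0.0004709) = 0.359 A.

I ≈ 0.359 A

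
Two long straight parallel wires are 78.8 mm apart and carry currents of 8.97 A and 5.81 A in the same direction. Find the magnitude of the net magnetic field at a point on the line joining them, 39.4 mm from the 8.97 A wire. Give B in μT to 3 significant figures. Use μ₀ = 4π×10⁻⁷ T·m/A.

Each long wire gives B = μ₀I/(2πd). Distances are d₁ = 0.0394 m and d₂ = 0.0394 m.
B₁ = 4.55×10⁻⁵ T, B₂ = 2.95×10⁻⁵ T.
Between parallel currents the two contributions point in opposite directions, so they subtract. B = |B₁ − B₂| = |4.55×10⁻⁵ − 2.95×10⁻⁵| = 1.60×10⁻⁵ T.

B ≈ 16.0 μT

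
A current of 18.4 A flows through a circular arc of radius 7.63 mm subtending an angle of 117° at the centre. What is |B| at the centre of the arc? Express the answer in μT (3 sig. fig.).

B ≈ 492 μT

The Biot–Savart field of a circular arc at its centre is B = μ₀Iφ/(4πR), with φ = 2.042 rad.
B = (4π×10⁻⁷ × 18.4 × 2.042) / (4π × 0.00763) = 4.92×10⁻⁴ T.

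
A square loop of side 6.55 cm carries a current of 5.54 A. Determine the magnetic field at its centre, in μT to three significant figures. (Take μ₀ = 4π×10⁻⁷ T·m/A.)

Each side is a finite straight segment at perpendicular distance d = a/(2 tan(π/4)) = 0.03275 m from the centre, with end-angles ±π/4.
One side contributes B₁ = (μ₀I/4πd)·2 sin(π/4) = 2.39×10⁻⁵ T.
All 4 sides add in the same direction: B = 4 × 2.39×10⁻⁵ = 9.57×10⁻⁵ T.

B ≈ 95.7 μT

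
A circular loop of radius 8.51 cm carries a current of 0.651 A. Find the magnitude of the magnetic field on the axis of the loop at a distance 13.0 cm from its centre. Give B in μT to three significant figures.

On the axis of a circular loop, B = μ₀IR² / [2(R²+z²)^(3/2)].
R² + z² = (0.0851)² + (0.13)² = 0.02414 m², and (R²+z²)^(3/2) = 3.75×10⁻³ m³.
B = (4π×10⁻⁷ × 0.651 × 0.007242) / (2 × 3.75×10⁻³) = 7.90×10⁻⁷ T.

B ≈ 0.790 μT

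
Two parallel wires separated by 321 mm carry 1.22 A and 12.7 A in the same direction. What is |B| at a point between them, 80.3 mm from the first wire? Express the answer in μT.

Each long wire gives B = μ₀I/(2πd). Distances are d₁ = 0.0803 m and d₂ = 0.2407 m.
B₁ = 3.04×10⁻⁶ T, B₂ = 1.06×10⁻⁵ T.
Between parallel currents the two contributions point in opposite directions, so they subtract. B = |B₁ − B₂| = |3.04×10⁻⁶ − 1.06×10⁻⁵| = 7.51×10⁻⁶ T.

B ≈ 7.51 μT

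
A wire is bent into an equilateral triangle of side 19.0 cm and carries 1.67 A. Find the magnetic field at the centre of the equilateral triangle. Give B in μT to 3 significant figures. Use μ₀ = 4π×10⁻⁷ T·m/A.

Each side is a finite straight segment at perpendicular distance d = a/(2 tan(π/3)) = 0.05485 m from the centre, with end-angles ±π/3.
One side contributes B₁ = (μ₀I/4πd)·2 sin(π/3) = 5.27×10⁻⁶ T.
All 3 sides add in the same direction: B = 3 × 5.27×10⁻⁶ = 1.58×10⁻⁵ T.

B ≈ 15.8 μT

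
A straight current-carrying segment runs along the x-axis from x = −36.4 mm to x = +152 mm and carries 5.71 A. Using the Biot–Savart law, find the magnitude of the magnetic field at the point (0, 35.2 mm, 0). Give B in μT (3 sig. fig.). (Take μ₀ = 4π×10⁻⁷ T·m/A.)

For a finite straight segment, B = (μ₀I/4πd)(sinθ₁ + sinθ₂), where θ₁, θ₂ are the angles from the perpendicular to each end.
The perpendicular distance is d = 0.0352 m; the end-offsets along the wire are a = 0.0364 m and b = 0.152 m.
sinθ₁ = 0.0364/√(0.0364²+0.0352²) = 0.7189; sinθ₂ = 0.152/√(0.152²+0.0352²) = 0.9742.
B = (4π×10⁻⁷ × 5.71) / (4π × 0.0352) × (0.7189 + 0.9742) = 2.75×10⁻⁵ T.

B ≈ 27.5 μT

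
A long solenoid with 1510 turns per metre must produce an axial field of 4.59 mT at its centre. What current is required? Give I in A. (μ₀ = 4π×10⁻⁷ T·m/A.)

Inside a long solenoid B = μ₀nI with n = 1510 m⁻¹, so I = B/(μ₀n).
I = 4.59×10⁻³ / (4π×10⁻⁷ × 1510) = 2.42 A.

I ≈ 2.42 A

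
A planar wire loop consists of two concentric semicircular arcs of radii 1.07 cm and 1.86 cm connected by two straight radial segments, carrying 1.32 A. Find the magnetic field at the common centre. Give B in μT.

The radial connectors point toward the centre, so dl × r̂ = 0 and they contribute nothing.
Each semicircle gives μ₀I/(4R): inner arc 3.88×10⁻⁵ T, outer arc 2.23×10⁻⁵ T.
The two arcs carry current in opposite angular senses, so their fields oppose: B = |3.88×10⁻⁵ − 2.23×10⁻⁵| = 1.65×10⁻⁵ T.

B ≈ 16.5 μT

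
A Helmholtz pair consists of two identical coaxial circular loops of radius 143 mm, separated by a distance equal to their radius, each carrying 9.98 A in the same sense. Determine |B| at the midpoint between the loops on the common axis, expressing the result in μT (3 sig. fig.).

B ≈ 62.8 μT

Each loop contributes B = μ₀IR²/[2(R²+z²)^(3/2)] on the axis, with z measured from that loop.
Loop 1 (z = 0.0715 m): B₁ = 3.14×10⁻⁵ T. Loop 2 (z = 0.0715 m): B₂ = 3.14×10⁻⁵ T.
The fields add: B = B₁ + B₂ = 6.28×10⁻⁵ T.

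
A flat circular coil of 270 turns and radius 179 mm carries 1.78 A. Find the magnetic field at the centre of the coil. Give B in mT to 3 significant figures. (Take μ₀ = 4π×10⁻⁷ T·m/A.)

B ≈ 1.69 mT

For an N-turn flat coil, B = Nμ₀I/(2R) with R = 0.179 m.
B = 270 × 6.25×10⁻⁶ T = 1.69×10⁻³ T.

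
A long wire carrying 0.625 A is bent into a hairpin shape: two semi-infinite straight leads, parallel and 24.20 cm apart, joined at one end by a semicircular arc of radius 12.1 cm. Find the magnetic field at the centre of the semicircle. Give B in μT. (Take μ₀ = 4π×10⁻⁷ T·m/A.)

The semicircular arc contributes B_arc = μ₀I·π/(4πR) = μ₀I/(4R) = 1.62×10⁻⁶ T.
Each semi-infinite lead is at perpendicular distance R = 0.121 m from the centre, with the perpendicular foot at its near end, so it contributes μ₀I/(4πR); both point the same way, together 1.03×10⁻⁶ T.
Arc and leads all point the same direction: B = 1.62×10⁻⁶ + 1.03×10⁻⁶ = 2.66×10⁻⁶ T.

B ≈ 2.66 μT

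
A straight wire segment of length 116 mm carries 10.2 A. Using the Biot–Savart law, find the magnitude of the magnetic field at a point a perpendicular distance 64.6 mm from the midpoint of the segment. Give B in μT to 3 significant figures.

For a finite straight segment, B = (μ₀I/4πd)(sinθ₁ + sinθ₂), where θ₁, θ₂ are the angles from the perpendicular to each end.
The perpendicular from the point meets the wire at its midpoint, so each end is L/2 = 0.058 m away along the wire.
sinθ₁ = 0.058/√(0.058²+0.0646²) = 0.6681; sinθ₂ = 0.058/√(0.058²+0.0646²) = 0.6681.
B = (4π×10⁻⁷ × 10.2) / (4π × 0.0646) × (0.6681 + 0.6681) = 2.11×10⁻⁵ T.

B ≈ 21.1 μT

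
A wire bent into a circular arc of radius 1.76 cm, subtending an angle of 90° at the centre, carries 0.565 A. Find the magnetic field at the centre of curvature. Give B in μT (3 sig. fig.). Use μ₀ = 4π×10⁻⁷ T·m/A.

The Biot–Savart field of a circular arc at its centre is B = μ₀Iφ/(4πR), with φ = 1.571 rad.
B = (4π×10⁻⁷ × 0.565 × 1.571) / (4π × 0.0176) = 5.04×10⁻⁶ T.

B ≈ 5.04 μT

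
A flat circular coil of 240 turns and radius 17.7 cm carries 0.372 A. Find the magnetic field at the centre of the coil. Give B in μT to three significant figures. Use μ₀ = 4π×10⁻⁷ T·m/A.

B ≈ 317 μT

For an N-turn flat coil, B = Nμ₀I/(2R) with R = 0.177 m.
B = 240 × 1.32×10⁻⁶ T = 3.17×10⁻⁴ T.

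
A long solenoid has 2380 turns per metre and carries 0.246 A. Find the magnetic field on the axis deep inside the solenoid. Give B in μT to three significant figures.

B ≈ 736 μT

Inside a long solenoid, B = μ₀nI with n = 2380 turns/m.
B = 4π×10⁻⁷ × 2380 × 0.246 = 7.36×10⁻⁴ T.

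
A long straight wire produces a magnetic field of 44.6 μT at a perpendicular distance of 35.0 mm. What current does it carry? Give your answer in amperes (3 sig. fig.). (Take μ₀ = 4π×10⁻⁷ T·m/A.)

For a long straight wire B = μ₀I/(2πd), so I = 2πdB/μ₀.
I = 2π × 0.035 × 4.46×10⁻⁵ / (4π×10⁻⁷) = 7.81 A.

I ≈ 7.81 A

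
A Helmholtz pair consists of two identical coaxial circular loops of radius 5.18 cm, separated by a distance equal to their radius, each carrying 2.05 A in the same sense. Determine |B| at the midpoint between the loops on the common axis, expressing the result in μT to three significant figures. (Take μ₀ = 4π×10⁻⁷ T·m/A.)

B ≈ 35.6 μT

Each loop contributes B = μ₀IR²/[2(R²+z²)^(3/2)] on the axis, with z measured from that loop.
Loop 1 (z = 0.0259 m): B₁ = 1.78×10⁻⁵ T. Loop 2 (z = 0.0259 m): B₂ = 1.78×10⁻⁵ T.
The fields add: B = B₁ + B₂ = 3.56×10⁻⁵ T.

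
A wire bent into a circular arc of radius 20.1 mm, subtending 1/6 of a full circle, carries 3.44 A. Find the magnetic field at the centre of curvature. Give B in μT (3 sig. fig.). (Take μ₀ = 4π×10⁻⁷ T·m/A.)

The Biot–Savart field of a circular arc at its centre is B = μ₀Iφ/(4πR), with φ = 1.047 rad.
B = (4π×10⁻⁷ × 3.44 × 1.047) / (4π × 0.0201) = 1.79×10⁻⁵ T.

B ≈ 17.9 μT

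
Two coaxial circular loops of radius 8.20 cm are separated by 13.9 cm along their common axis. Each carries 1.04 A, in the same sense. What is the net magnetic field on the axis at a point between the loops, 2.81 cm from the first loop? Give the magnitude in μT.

B ≈ 8.42 μT

Each loop contributes B = μ₀IR²/[2(R²+z²)^(3/2)] on the axis, with z measured from that loop.
Loop 1 (z = 0.0281 m): B₁ = 6.75×10⁻⁶ T. Loop 2 (z = 0.1109 m): B₂ = 1.67×10⁻⁶ T.
The fields add: B = B₁ + B₂ = 8.42×10⁻⁶ T.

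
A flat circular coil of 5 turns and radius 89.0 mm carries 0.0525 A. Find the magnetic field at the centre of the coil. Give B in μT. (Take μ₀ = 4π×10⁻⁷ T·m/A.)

For an N-turn flat coil, B = Nμ₀I/(2R) with R = 0.089 m.
B = 5 × 3.71×10⁻⁷ T = 1.85×10⁻⁶ T.

B ≈ 1.85 μT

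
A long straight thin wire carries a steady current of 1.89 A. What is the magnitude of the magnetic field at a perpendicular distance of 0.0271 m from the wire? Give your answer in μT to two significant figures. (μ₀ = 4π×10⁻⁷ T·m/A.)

B ≈ 14 μT

For an infinitely long straight wire, B = μ₀I/(2πd).
B = (4π×10⁻⁷ × 1.89) / (2π × 0.0271) = 1.39×10⁻⁵ T.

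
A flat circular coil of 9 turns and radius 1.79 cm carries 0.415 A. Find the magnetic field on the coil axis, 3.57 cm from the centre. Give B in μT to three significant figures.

B ≈ 11.8 μT

For an N-turn flat coil, B = Nμ₀IR²/[2(R²+z²)^(3/2)] with R = 0.0179 m, z = 0.0357 m.
B = 9 × 1.31×10⁻⁶ T = 1.18×10⁻⁵ T.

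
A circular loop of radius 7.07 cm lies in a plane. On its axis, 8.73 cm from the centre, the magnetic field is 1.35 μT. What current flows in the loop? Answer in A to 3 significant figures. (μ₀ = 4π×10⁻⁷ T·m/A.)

I ≈ 0.609 A

On the axis of a loop, B = μ₀IR²/[2(R²+z²)^(3/2)], so I = 2B(R²+z²)^(3/2)/(μ₀R²).
R² + z² = 0.004998 + 0.007621 = 0.01262 m²; raised to 3/2 gives 1.42×10⁻³ m³.
I = 2 × 1.35×10⁻⁶ × 1.42×10⁻³ / (1.26×10⁻⁶ × 0.004998) = 0.609 A.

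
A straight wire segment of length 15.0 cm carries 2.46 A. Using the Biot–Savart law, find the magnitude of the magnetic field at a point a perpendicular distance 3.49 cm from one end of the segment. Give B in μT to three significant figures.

For a finite straight segment, B = (μ₀I/4πd)(sinθ₁ + sinθ₂), where θ₁, θ₂ are the angles from the perpendicular to each end.
The perpendicular foot is at one end, so the two end-offsets along the wire are 0 and L = 0.15 m.
sinθ₁ = 0/√(0²+0.0349²) = 0.0000; sinθ₂ = 0.15/√(0.15²+0.0349²) = 0.9740.
B = (4π×10⁻⁷ × 2.46) / (4π × 0.0349) × (0.0000 + 0.9740) = 6.87×10⁻⁶ T.

B ≈ 6.87 μT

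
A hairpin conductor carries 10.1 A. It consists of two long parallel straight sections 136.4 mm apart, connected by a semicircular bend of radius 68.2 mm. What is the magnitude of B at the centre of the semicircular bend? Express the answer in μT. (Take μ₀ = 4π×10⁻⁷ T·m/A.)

B ≈ 76.1 μT

The semicircular arc contributes B_arc = μ₀I·π/(4πR) = μ₀I/(4R) = 4.65×10⁻⁵ T.
Each semi-infinite lead is at perpendicular distance R = 0.0682 m from the centre, with the perpendicular foot at its near end, so it contributes μ₀I/(4πR); both point the same way, together 2.96×10⁻⁵ T.
Arc and leads all point the same direction: B = 4.65×10⁻⁵ + 2.96×10⁻⁵ = 7.61×10⁻⁵ T.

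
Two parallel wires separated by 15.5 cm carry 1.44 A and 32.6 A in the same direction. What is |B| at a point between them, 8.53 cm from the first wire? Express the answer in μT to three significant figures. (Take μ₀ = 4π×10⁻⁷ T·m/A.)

Each long wire gives B = μ₀I/(2πd). Distances are d₁ = 0.0853 m and d₂ = 0.0697 m.
B₁ = 3.38×10⁻⁶ T, B₂ = 9.35×10⁻⁵ T.
Between parallel currents the two contributions point in opposite directions, so they subtract. B = |B₁ − B₂| = |3.38×10⁻⁶ − 9.35×10⁻⁵| = 9.02×10⁻⁵ T.

B ≈ 90.2 μT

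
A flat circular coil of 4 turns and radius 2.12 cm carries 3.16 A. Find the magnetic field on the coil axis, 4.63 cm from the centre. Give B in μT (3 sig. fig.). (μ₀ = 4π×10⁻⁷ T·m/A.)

For an N-turn flat coil, B = Nμ₀IR²/[2(R²+z²)^(3/2)] with R = 0.0212 m, z = 0.0463 m.
B = 4 × 6.76×10⁻⁶ T = 2.70×10⁻⁵ T.

B ≈ 27.0 μT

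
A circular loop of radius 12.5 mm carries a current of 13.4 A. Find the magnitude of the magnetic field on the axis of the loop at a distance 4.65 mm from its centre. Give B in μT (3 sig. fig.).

On the axis of a circular loop, B = μ₀IR² / [2(R²+z²)^(3/2)].
R² + z² = (0.0125)² + (0.00465)² = 0.0001779 m², and (R²+z²)^(3/2) = 2.37×10⁻⁶ m³.
B = (4π×10⁻⁷ × 13.4 × 0.0001563) / (2 × 2.37×10⁻⁶) = 5.55×10⁻⁴ T.

B ≈ 555 μT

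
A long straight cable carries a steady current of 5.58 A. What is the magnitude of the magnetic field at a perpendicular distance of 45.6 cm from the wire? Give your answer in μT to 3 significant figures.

B ≈ 2.45 μT

For an infinitely long straight wire, B = μ₀I/(2πd).
B = (4π×10⁻⁷ × 5.58) / (2π × 0.456) = 2.45×10⁻⁶ T.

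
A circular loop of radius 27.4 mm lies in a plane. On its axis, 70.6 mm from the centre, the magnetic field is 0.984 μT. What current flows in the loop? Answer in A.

On the axis of a loop, B = μ₀IR²/[2(R²+z²)^(3/2)], so I = 2B(R²+z²)^(3/2)/(μ₀R²).
R² + z² = 0.0007508 + 0.004984 = 0.005735 m²; raised to 3/2 gives 4.34×10⁻⁴ m³.
I = 2 × 9.84×10⁻⁷ × 4.34×10⁻⁴ / (1.26×10⁻⁶ × 0.0007508) = 0.906 A.

I ≈ 0.906 A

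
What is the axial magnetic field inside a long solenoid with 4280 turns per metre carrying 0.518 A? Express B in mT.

B ≈ 2.79 mT

Inside a long solenoid, B = μ₀nI with n = 4280 turns/m.
B = 4π×10⁻⁷ × 4280 × 0.518 = 2.79×10⁻³ T.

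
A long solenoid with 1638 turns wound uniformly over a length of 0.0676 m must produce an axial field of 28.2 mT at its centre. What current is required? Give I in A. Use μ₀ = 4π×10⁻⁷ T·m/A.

I ≈ 0.926 A

Inside a long solenoid B = μ₀nI with n = 2.423×10⁴ m⁻¹, so I = B/(μ₀n).
I = 2.82×10⁻² / (4π×10⁻⁷ × 2.423×10⁴) = 0.926 A.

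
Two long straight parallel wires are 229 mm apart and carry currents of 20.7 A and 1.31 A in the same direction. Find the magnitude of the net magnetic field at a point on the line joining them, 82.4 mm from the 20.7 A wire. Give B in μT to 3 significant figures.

Each long wire gives B = μ₀I/(2πd). Distances are d₁ = 0.0824 m and d₂ = 0.1466 m.
B₁ = 5.02×10⁻⁵ T, B₂ = 1.79×10⁻⁶ T.
Between parallel currents the two contributions point in opposite directions, so they subtract. B = |B₁ − B₂| = |5.02×10⁻⁵ − 1.79×10⁻⁶| = 4.85×10⁻⁵ T.

B ≈ 48.5 μT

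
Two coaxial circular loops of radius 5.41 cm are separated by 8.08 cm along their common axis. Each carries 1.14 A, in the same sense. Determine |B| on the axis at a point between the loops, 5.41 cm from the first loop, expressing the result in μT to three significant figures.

Each loop contributes B = μ₀IR²/[2(R²+z²)^(3/2)] on the axis, with z measured from that loop.
Loop 1 (z = 0.0541 m): B₁ = 4.68×10⁻⁶ T. Loop 2 (z = 0.0267 m): B₂ = 9.55×10⁻⁶ T.
The fields add: B = B₁ + B₂ = 1.42×10⁻⁵ T.

B ≈ 14.2 μT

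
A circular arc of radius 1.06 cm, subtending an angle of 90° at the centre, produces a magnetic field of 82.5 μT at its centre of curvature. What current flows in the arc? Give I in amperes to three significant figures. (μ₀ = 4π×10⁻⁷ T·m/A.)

For a circular arc, B = μ₀Iφ/(4πR) with φ in radians; here φ = 1.571 rad.
So I = 4πRB/(μ₀φ) = 4π × 0.0106 × 8.25×10⁻⁵ / (4π×10⁻⁷ × 1.571) = 5.57 A.

I ≈ 5.57 A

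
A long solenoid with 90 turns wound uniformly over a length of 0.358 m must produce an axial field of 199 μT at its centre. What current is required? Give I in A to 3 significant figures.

Inside a long solenoid B = μ₀nI with n = 251.4 m⁻¹, so I = B/(μ₀n).
I = 1.99×10⁻⁴ / (4π×10⁻⁷ × 251.4) = 0.630 A.

I ≈ 0.630 A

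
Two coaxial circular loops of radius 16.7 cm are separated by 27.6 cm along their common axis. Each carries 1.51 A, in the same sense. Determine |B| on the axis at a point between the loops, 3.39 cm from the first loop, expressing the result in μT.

Each loop contributes B = μ₀IR²/[2(R²+z²)^(3/2)] on the axis, with z measured from that loop.
Loop 1 (z = 0.0339 m): B₁ = 5.35×10⁻⁶ T. Loop 2 (z = 0.2421 m): B₂ = 1.04×10⁻⁶ T.
The fields add: B = B₁ + B₂ = 6.39×10⁻⁶ T.

B ≈ 6.39 μT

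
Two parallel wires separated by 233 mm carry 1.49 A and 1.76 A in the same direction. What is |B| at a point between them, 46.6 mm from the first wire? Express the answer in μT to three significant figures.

B ≈ 4.51 μT

Each long wire gives B = μ₀I/(2πd). Distances are d₁ = 0.0466 m and d₂ = 0.1864 m.
B₁ = 6.39×10⁻⁶ T, B₂ = 1.89×10⁻⁶ T.
Between parallel currents the two contributions point in opposite directions, so they subtract. B = |B₁ − B₂| = |6.39×10⁻⁶ − 1.89×10⁻⁶| = 4.51×10⁻⁶ T.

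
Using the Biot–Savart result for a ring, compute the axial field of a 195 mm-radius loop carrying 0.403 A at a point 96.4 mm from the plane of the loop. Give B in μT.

On the axis of a circular loop, B = μ₀IR² / [2(R²+z²)^(3/2)].
R² + z² = (0.195)² + (0.0964)² = 0.04732 m², and (R²+z²)^(3/2) = 1.03×10⁻² m³.
B = (4π×10⁻⁷ × 0.403 × 0.03803) / (2 × 1.03×10⁻²) = 9.35×10⁻⁷ T.

B ≈ 0.935 μT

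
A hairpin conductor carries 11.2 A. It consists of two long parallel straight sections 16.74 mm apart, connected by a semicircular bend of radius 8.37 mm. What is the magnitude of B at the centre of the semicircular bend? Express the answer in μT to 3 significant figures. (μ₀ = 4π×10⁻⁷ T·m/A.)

The semicircular arc contributes B_arc = μ₀I·π/(4πR) = μ₀I/(4R) = 4.20×10⁻⁴ T.
Each semi-infinite lead is at perpendicular distance R = 0.00837 m from the centre, with the perpendicular foot at its near end, so it contributes μ₀I/(4πR); both point the same way, together 2.68×10⁻⁴ T.
Arc and leads all point the same direction: B = 4.20×10⁻⁴ + 2.68×10⁻⁴ = 6.88×10⁻⁴ T.

B ≈ 688 μT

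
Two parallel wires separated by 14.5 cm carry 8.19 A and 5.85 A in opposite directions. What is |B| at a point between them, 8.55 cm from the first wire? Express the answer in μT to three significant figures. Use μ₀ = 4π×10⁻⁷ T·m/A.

Each long wire gives B = μ₀I/(2πd). Distances are d₁ = 0.0855 m and d₂ = 0.0595 m.
B₁ = 1.92×10⁻⁵ T, B₂ = 1.97×10⁻⁵ T.
Between antiparallel currents both contributions point the same way, so they add. B = B₁ + B₂ = 1.92×10⁻⁵ + 1.97×10⁻⁵ = 3.88×10⁻⁵ T.

B ≈ 38.8 μT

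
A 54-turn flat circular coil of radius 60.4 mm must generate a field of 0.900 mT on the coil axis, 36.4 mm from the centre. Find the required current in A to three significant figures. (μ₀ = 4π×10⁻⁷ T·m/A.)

For an N-turn coil, B = Nμ₀IR²/[2(R²+z²)^(3/2)] with R = 0.0604 m, z = 0.0364 m, so I = 2B(R²+z²)^(3/2)/(Nμ₀R²) = 2 × 9.00×10⁻⁴ × 3.51×10⁻⁴ / (54 × 4π×10⁻⁷ × 0.003648) = 2.55 A.

I ≈ 2.55 A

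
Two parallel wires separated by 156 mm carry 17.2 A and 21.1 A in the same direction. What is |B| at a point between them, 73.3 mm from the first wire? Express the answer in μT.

Each long wire gives B = μ₀I/(2πd). Distances are d₁ = 0.0733 m and d₂ = 0.0827 m.
B₁ = 4.69×10⁻⁵ T, B₂ = 5.10×10⁻⁵ T.
Between parallel currents the two contributions point in opposite directions, so they subtract. B = |B₁ − B₂| = |4.69×10⁻⁵ − 5.10×10⁻⁵| = 4.10×10⁻⁶ T.

B ≈ 4.10 μT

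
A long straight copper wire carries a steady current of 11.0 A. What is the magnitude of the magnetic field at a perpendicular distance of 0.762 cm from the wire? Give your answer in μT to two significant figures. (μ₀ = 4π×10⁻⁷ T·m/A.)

B ≈ 290 μT

For an infinitely long straight wire, B = μ₀I/(2πd).
B = (4π×10⁻⁷ × 11.0) / (2π × 0.00762) = 2.89×10⁻⁴ T.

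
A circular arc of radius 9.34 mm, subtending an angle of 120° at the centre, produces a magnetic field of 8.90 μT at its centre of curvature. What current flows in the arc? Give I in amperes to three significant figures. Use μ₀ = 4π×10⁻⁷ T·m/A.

For a circular arc, B = μ₀Iφ/(4πR) with φ in radians; here φ = 2.094 rad.
So I = 4πRB/(μ₀φ) = 4π × 0.00934 × 8.90×10⁻⁶ / (4π×10⁻⁷ × 2.094) = 0.397 A.

I ≈ 0.397 A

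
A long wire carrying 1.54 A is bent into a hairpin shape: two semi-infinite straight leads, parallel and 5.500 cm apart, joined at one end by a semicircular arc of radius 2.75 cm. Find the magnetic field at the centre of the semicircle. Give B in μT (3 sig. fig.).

The semicircular arc contributes B_arc = μ₀I·π/(4πR) = μ₀I/(4R) = 1.76×10⁻⁵ T.
Each semi-infinite lead is at perpendicular distance R = 0.0275 m from the centre, with the perpendicular foot at its near end, so it contributes μ₀I/(4πR); both point the same way, together 1.12×10⁻⁵ T.
Arc and leads all point the same direction: B = 1.76×10⁻⁵ + 1.12×10⁻⁵ = 2.88×10⁻⁵ T.

B ≈ 28.8 μT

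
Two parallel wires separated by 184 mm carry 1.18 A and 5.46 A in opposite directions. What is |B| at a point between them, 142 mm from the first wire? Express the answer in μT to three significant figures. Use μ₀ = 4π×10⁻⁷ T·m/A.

Each long wire gives B = μ₀I/(2πd). Distances are d₁ = 0.142 m and d₂ = 0.042 m.
B₁ = 1.66×10⁻⁶ T, B₂ = 2.60×10⁻⁵ T.
Between antiparallel currents both contributions point the same way, so they add. B = B₁ + B₂ = 1.66×10⁻⁶ + 2.60×10⁻⁵ = 2.77×10⁻⁵ T.

B ≈ 27.7 μT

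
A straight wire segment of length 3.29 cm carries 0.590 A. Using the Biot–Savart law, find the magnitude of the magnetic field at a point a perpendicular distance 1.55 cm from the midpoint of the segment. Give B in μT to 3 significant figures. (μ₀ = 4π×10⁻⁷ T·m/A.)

For a finite straight segment, B = (μ₀I/4πd)(sinθ₁ + sinθ₂), where θ₁, θ₂ are the angles from the perpendicular to each end.
The perpendicular from the point meets the wire at its midpoint, so each end is L/2 = 0.01645 m away along the wire.
sinθ₁ = 0.01645/√(0.01645²+0.0155²) = 0.7278; sinθ₂ = 0.01645/√(0.01645²+0.0155²) = 0.7278.
B = (4π×10⁻⁷ × 0.590) / (4π × 0.0155) × (0.7278 + 0.7278) = 5.54×10⁻⁶ T.

B ≈ 5.54 μT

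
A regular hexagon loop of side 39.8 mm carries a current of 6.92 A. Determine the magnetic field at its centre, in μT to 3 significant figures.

Each side is a finite straight segment at perpendicular distance d = a/(2 tan(π/6)) = 0.03447 m from the centre, with end-angles ±π/6.
One side contributes B₁ = (μ₀I/4πd)·2 sin(π/6) = 2.01×10⁻⁵ T.
All 6 sides add in the same direction: B = 6 × 2.01×10⁻⁵ = 1.20×10⁻⁴ T.

B ≈ 120 μT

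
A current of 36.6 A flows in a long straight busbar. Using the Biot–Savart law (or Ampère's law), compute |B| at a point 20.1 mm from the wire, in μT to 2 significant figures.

For an infinitely long straight wire, B = μ₀I/(2πd).
B = (4π×10⁻⁷ × 36.6) / (2π × 0.0201) = 3.64×10⁻⁴ T.

B ≈ 360 μT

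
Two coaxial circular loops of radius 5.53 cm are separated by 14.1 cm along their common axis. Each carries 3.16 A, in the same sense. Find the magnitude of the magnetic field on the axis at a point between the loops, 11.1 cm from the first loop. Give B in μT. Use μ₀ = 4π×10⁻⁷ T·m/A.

B ≈ 27.6 μT

Each loop contributes B = μ₀IR²/[2(R²+z²)^(3/2)] on the axis, with z measured from that loop.
Loop 1 (z = 0.111 m): B₁ = 3.18×10⁻⁶ T. Loop 2 (z = 0.03 m): B₂ = 2.44×10⁻⁵ T.
The fields add: B = B₁ + B₂ = 2.76×10⁻⁵ T.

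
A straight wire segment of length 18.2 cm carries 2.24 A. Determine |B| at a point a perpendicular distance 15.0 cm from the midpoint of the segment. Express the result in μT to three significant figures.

For a finite straight segment, B = (μ₀I/4πd)(sinθ₁ + sinθ₂), where θ₁, θ₂ are the angles from the perpendicular to each end.
The perpendicular from the point meets the wire at its midpoint, so each end is L/2 = 0.091 m away along the wire.
sinθ₁ = 0.091/√(0.091²+0.15²) = 0.5187; sinθ₂ = 0.091/√(0.091²+0.15²) = 0.5187.
B = (4π×10⁻⁷ × 2.24) / (4π × 0.15) × (0.5187 + 0.5187) = 1.55×10⁻⁶ T.

B ≈ 1.55 μT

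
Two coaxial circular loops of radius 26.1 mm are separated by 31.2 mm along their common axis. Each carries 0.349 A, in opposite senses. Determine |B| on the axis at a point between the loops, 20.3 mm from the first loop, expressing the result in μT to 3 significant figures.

B ≈ 2.47 μT

Each loop contributes B = μ₀IR²/[2(R²+z²)^(3/2)] on the axis, with z measured from that loop.
Loop 1 (z = 0.0203 m): B₁ = 4.13×10⁻⁶ T. Loop 2 (z = 0.0109 m): B₂ = 6.60×10⁻⁶ T.
The fields oppose: B = |B₁ − B₂| = 2.47×10⁻⁶ T.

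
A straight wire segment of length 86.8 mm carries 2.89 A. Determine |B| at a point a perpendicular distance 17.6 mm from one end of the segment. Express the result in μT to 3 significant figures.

For a finite straight segment, B = (μ₀I/4πd)(sinθ₁ + sinθ₂), where θ₁, θ₂ are the angles from the perpendicular to each end.
The perpendicular foot is at one end, so the two end-offsets along the wire are 0 and L = 0.0868 m.
sinθ₁ = 0/√(0²+0.0176²) = 0.0000; sinθ₂ = 0.0868/√(0.0868²+0.0176²) = 0.9801.
B = (4π×10⁻⁷ × 2.89) / (4π × 0.0176) × (0.0000 + 0.9801) = 1.61×10⁻⁵ T.

B ≈ 16.1 μT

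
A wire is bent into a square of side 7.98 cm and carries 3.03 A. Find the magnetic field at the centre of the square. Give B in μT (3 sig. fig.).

B ≈ 43.0 μT

Each side is a finite straight segment at perpendicular distance d = a/(2 tan(π/4)) = 0.0399 m from the centre, with end-angles ±π/4.
One side contributes B₁ = (μ₀I/4πd)·2 sin(π/4) = 1.07×10⁻⁵ T.
All 4 sides add in the same direction: B = 4 × 1.07×10⁻⁵ = 4.30×10⁻⁵ T.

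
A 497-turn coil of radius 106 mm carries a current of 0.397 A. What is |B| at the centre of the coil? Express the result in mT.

B ≈ 1.17 mT

For an N-turn flat coil, B = Nμ₀I/(2R) with R = 0.106 m.
B = 497 × 2.35×10⁻⁶ T = 1.17×10⁻³ T.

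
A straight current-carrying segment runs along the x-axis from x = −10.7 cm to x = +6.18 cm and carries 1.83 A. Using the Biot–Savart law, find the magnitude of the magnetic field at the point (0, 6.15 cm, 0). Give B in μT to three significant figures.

For a finite straight segment, B = (μ₀I/4πd)(sinθ₁ + sinθ₂), where θ₁, θ₂ are the angles from the perpendicular to each end.
The perpendicular distance is d = 0.0615 m; the end-offsets along the wire are a = 0.107 m and b = 0.0618 m.
sinθ₁ = 0.107/√(0.107²+0.0615²) = 0.8670; sinθ₂ = 0.0618/√(0.0618²+0.0615²) = 0.7088.
B = (4π×10⁻⁷ × 1.83) / (4π × 0.0615) × (0.8670 + 0.7088) = 4.69×10⁻⁶ T.

B ≈ 4.69 μT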